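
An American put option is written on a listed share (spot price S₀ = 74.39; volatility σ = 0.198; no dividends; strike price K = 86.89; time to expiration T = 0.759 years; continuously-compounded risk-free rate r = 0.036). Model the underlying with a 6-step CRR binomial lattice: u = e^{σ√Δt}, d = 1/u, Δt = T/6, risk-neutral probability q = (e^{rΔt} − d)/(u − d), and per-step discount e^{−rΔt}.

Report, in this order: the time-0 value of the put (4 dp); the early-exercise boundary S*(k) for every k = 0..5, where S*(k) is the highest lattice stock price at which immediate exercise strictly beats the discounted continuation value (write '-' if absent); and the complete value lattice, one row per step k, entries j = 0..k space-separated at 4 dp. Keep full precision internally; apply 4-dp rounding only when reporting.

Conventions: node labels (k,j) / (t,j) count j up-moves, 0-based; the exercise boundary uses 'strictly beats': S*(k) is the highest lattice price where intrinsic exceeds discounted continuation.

params: Δt=0.12650 u=1.07296 d=0.93200 q=0.51478 e^(-rΔt)=0.99546
t_6 payoffs: 38.1360 30.7621 22.2730 12.5000 1.2488 0.0000 0.0000
t_5: node(5,0) S=52.3112 payoff=34.5788 vs cont=34.1840 → 34.5788 [stop]  node(5,1) S=60.2230 payoff=26.6670 vs cont=26.2722 → 26.6670 [stop]  node(5,2) S=69.3315 payoff=17.5585 vs cont=17.1637 → 17.5585 [stop]  node(5,3) S=79.8176 payoff=7.0724 vs cont=6.6776 → 7.0724 [stop]  node(5,4) S=91.8897 payoff=0.0000 vs cont=0.6032 → 0.6032 [wait]  node(5,5) S=105.7876 payoff=0.0000 vs cont=0.0000 → 0.0000 [wait]  ⇒ S*(5)=79.8176
t_4: node(4,0) S=56.1279 payoff=30.7621 vs cont=30.3674 → 30.7621 [stop]  node(4,1) S=64.6170 payoff=22.2730 vs cont=21.8782 → 22.2730 [stop]  node(4,2) S=74.3900 payoff=12.5000 vs cont=12.1052 → 12.5000 [stop]  node(4,3) S=85.6412 payoff=1.2488 vs cont=3.7252 → 3.7252 [wait]  node(4,4) S=98.5940 payoff=0.0000 vs cont=0.2914 → 0.2914 [wait]  ⇒ S*(4)=74.3900
t_3: node(3,0) S=60.2230 payoff=26.6670 vs cont=26.2722 → 26.6670 [stop]  node(3,1) S=69.3315 payoff=17.5585 vs cont=17.1637 → 17.5585 [stop]  node(3,2) S=79.8176 payoff=7.0724 vs cont=7.9466 → 7.9466 [wait]  node(3,3) S=91.8897 payoff=0.0000 vs cont=1.9486 → 1.9486 [wait]  ⇒ S*(3)=69.3315
t_2: node(2,0) S=64.6170 payoff=22.2730 vs cont=21.8782 → 22.2730 [stop]  node(2,1) S=74.3900 payoff=12.5000 vs cont=12.5532 → 12.5532 [wait]  node(2,2) S=85.6412 payoff=1.2488 vs cont=4.8369 → 4.8369 [wait]  ⇒ S*(2)=64.6170
t_1: node(1,0) S=69.3315 payoff=17.5585 vs cont=17.1910 → 17.5585 [stop]  node(1,1) S=79.8176 payoff=7.0724 vs cont=8.5420 → 8.5420 [wait]  ⇒ S*(1)=69.3315
t_0: node(0,0) S=74.3900 payoff=12.5000 vs cont=12.8583 → 12.8583 [wait]  ⇒ S*(0)=-

price = 12.8583
boundary = - 69.3315 64.6170 69.3315 74.3900 79.8176
tree:
12.8583
17.5585 8.5420
22.2730 12.5532 4.8369
26.6670 17.5585 7.9466 1.9486
30.7621 22.2730 12.5000 3.7252 0.2914
34.5788 26.6670 17.5585 7.0724 0.6032 0.0000
38.1360 30.7621 22.2730 12.5000 1.2488 0.0000 0.0000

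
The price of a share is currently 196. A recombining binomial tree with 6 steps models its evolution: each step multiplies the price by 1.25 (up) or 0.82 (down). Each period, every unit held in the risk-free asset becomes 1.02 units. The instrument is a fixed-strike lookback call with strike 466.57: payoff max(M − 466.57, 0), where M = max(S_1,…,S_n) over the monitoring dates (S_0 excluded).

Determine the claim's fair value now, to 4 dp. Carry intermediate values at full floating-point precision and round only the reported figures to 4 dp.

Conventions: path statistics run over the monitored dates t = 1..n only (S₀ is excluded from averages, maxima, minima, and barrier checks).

Risk-neutral up-probability p* = (R−d)/(u−d) = (1.02−0.82)/(1.25−0.82) = 0.4651; the claim prices as the p*-weighted sum of path payoffs discounted by R^6.
Enumerate all 2^6 = 64 price paths (U = up ×1.25, D = down ×0.82); each path with k up-moves has probability p*^k·(1−p*)^(6−k).
DDDDDD: M=160.7200, payoff=0.0000, prob=0.023418
UDDDDD: M=245.0000, payoff=0.0000, prob=0.020364
DUDDDD: M=200.9000, payoff=0.0000, prob=0.020364
UUDDDD: M=306.2500, payoff=0.0000, prob=0.017708
DDUDDD: M=164.7380, payoff=0.0000, prob=0.020364
UDUDDD: M=251.1250, payoff=0.0000, prob=0.017708
DUUDDD: M=251.1250, payoff=0.0000, prob=0.017708
UUUDDD: M=382.8125, payoff=0.0000, prob=0.015398
DDDUDD: M=160.7200, payoff=0.0000, prob=0.020364
UDDUDD: M=245.0000, payoff=0.0000, prob=0.017708
DUDUDD: M=205.9225, payoff=0.0000, prob=0.017708
UUDUDD: M=313.9062, payoff=0.0000, prob=0.015398
DDUUDD: M=205.9225, payoff=0.0000, prob=0.017708
UDUUDD: M=313.9062, payoff=0.0000, prob=0.015398
DUUUDD: M=313.9062, payoff=0.0000, prob=0.015398
UUUUDD: M=478.5156, payoff=11.9456, prob=0.013390
DDDDUD: M=160.7200, payoff=0.0000, prob=0.020364
UDDDUD: M=245.0000, payoff=0.0000, prob=0.017708
DUDDUD: M=200.9000, payoff=0.0000, prob=0.017708
UUDDUD: M=306.2500, payoff=0.0000, prob=0.015398
DDUDUD: M=168.8564, payoff=0.0000, prob=0.017708
UDUDUD: M=257.4031, payoff=0.0000, prob=0.015398
DUUDUD: M=257.4031, payoff=0.0000, prob=0.015398
UUUDUD: M=392.3828, payoff=0.0000, prob=0.013390
DDDUUD: M=168.8564, payoff=0.0000, prob=0.017708
UDDUUD: M=257.4031, payoff=0.0000, prob=0.015398
DUDUUD: M=257.4031, payoff=0.0000, prob=0.015398
UUDUUD: M=392.3828, payoff=0.0000, prob=0.013390
DDUUUD: M=257.4031, payoff=0.0000, prob=0.015398
UDUUUD: M=392.3828, payoff=0.0000, prob=0.013390
DUUUUD: M=392.3828, payoff=0.0000, prob=0.013390
UUUUUD: M=598.1445, payoff=131.5745, prob=0.011643
DDDDDU: M=160.7200, payoff=0.0000, prob=0.020364
UDDDDU: M=245.0000, payoff=0.0000, prob=0.017708
DUDDDU: M=200.9000, payoff=0.0000, prob=0.017708
UUDDDU: M=306.2500, payoff=0.0000, prob=0.015398
DDUDDU: M=164.7380, payoff=0.0000, prob=0.017708
UDUDDU: M=251.1250, payoff=0.0000, prob=0.015398
DUUDDU: M=251.1250, payoff=0.0000, prob=0.015398
UUUDDU: M=382.8125, payoff=0.0000, prob=0.013390
DDDUDU: M=160.7200, payoff=0.0000, prob=0.017708
UDDUDU: M=245.0000, payoff=0.0000, prob=0.015398
DUDUDU: M=211.0706, payoff=0.0000, prob=0.015398
UUDUDU: M=321.7539, payoff=0.0000, prob=0.013390
DDUUDU: M=211.0706, payoff=0.0000, prob=0.015398
UDUUDU: M=321.7539, payoff=0.0000, prob=0.013390
DUUUDU: M=321.7539, payoff=0.0000, prob=0.013390
UUUUDU: M=490.4785, payoff=23.9085, prob=0.011643
DDDDUU: M=160.7200, payoff=0.0000, prob=0.017708
UDDDUU: M=245.0000, payoff=0.0000, prob=0.015398
DUDDUU: M=211.0706, payoff=0.0000, prob=0.015398
UUDDUU: M=321.7539, payoff=0.0000, prob=0.013390
DDUDUU: M=211.0706, payoff=0.0000, prob=0.015398
UDUDUU: M=321.7539, payoff=0.0000, prob=0.013390
DUUDUU: M=321.7539, payoff=0.0000, prob=0.013390
UUUDUU: M=490.4785, payoff=23.9085, prob=0.011643
DDDUUU: M=211.0706, payoff=0.0000, prob=0.015398
UDDUUU: M=321.7539, payoff=0.0000, prob=0.013390
DUDUUU: M=321.7539, payoff=0.0000, prob=0.013390
UUDUUU: M=490.4785, payoff=23.9085, prob=0.011643
DDUUUU: M=321.7539, payoff=0.0000, prob=0.013390
UDUUUU: M=490.4785, payoff=23.9085, prob=0.011643
DUUUUU: M=490.4785, payoff=23.9085, prob=0.011643
UUUUUU: M=747.6807, payoff=281.1107, prob=0.010124
Price = Σ prob·payoff / R^6 = 5.929794 / 1.126162 = 5.2655

price = 5.2655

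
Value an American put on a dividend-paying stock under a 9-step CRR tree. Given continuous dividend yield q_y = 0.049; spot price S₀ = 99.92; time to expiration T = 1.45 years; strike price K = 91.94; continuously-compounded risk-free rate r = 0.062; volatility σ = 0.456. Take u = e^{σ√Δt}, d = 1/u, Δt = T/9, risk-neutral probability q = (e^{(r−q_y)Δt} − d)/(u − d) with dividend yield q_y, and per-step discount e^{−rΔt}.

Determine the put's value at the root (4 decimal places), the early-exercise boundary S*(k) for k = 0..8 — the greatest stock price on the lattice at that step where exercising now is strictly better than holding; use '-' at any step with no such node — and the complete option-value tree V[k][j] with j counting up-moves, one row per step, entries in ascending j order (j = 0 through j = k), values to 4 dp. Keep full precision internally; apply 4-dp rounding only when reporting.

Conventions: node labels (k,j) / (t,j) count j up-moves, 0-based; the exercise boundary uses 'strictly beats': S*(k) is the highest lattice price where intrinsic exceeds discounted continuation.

params: Δt=0.16111 u=1.20085 d=0.83274 q=0.46006 e^(-rΔt)=0.99006
t_9 payoffs: 72.6983 64.1925 51.9268 34.2391 8.7325 0.0000 0.0000 0.0000 0.0000 0.0000
t_8: node(8,0) S=23.1065 payoff=68.8335 vs cont=68.1014 → 68.8335 [stop]  node(8,1) S=33.3206 payoff=58.6194 vs cont=57.9676 → 58.6194 [stop]  node(8,2) S=48.0499 payoff=43.8901 vs cont=43.3541 → 43.8901 [stop]  node(8,3) S=69.2903 payoff=22.6497 vs cont=22.2807 → 22.6497 [stop]  node(8,4) S=99.9200 payoff=0.0000 vs cont=4.6681 → 4.6681 [wait]  node(8,5) S=144.0895 payoff=0.0000 vs cont=0.0000 → 0.0000 [wait]  node(8,6) S=207.7839 payoff=0.0000 vs cont=0.0000 → 0.0000 [wait]  node(8,7) S=299.6345 payoff=0.0000 vs cont=0.0000 → 0.0000 [wait]  node(8,8) S=432.0873 payoff=0.0000 vs cont=0.0000 → 0.0000 [wait]  ⇒ S*(8)=69.2903
t_7: node(7,0) S=27.7475 payoff=64.1925 vs cont=63.4969 → 64.1925 [stop]  node(7,1) S=40.0132 payoff=51.9268 vs cont=51.3277 → 51.9268 [stop]  node(7,2) S=57.7009 payoff=34.2391 vs cont=33.7790 → 34.2391 [stop]  node(7,3) S=83.2075 payoff=8.7325 vs cont=14.2341 → 14.2341 [wait]  node(7,4) S=119.9892 payoff=0.0000 vs cont=2.4954 → 2.4954 [wait]  node(7,5) S=173.0303 payoff=0.0000 vs cont=0.0000 → 0.0000 [wait]  node(7,6) S=249.5180 payoff=0.0000 vs cont=0.0000 → 0.0000 [wait]  node(7,7) S=359.8170 payoff=0.0000 vs cont=0.0000 → 0.0000 [wait]  ⇒ S*(7)=57.7009
t_6: node(6,0) S=33.3206 payoff=58.6194 vs cont=57.9676 → 58.6194 [stop]  node(6,1) S=48.0499 payoff=43.8901 vs cont=43.3541 → 43.8901 [stop]  node(6,2) S=69.2903 payoff=22.6497 vs cont=24.7867 → 24.7867 [wait]  node(6,3) S=99.9200 payoff=0.0000 vs cont=8.7457 → 8.7457 [wait]  node(6,4) S=144.0895 payoff=0.0000 vs cont=1.3340 → 1.3340 [wait]  node(6,5) S=207.7839 payoff=0.0000 vs cont=0.0000 → 0.0000 [wait]  node(6,6) S=299.6345 payoff=0.0000 vs cont=0.0000 → 0.0000 [wait]  ⇒ S*(6)=48.0499
t_5: node(5,0) S=40.0132 payoff=51.9268 vs cont=51.3277 → 51.9268 [stop]  node(5,1) S=57.7009 payoff=34.2391 vs cont=34.7524 → 34.7524 [wait]  node(5,2) S=83.2075 payoff=8.7325 vs cont=17.2338 → 17.2338 [wait]  node(5,3) S=119.9892 payoff=0.0000 vs cont=5.2828 → 5.2828 [wait]  node(5,4) S=173.0303 payoff=0.0000 vs cont=0.7131 → 0.7131 [wait]  node(5,5) S=249.5180 payoff=0.0000 vs cont=0.0000 → 0.0000 [wait]  ⇒ S*(5)=40.0132
t_4: node(4,0) S=48.0499 payoff=43.8901 vs cont=43.5879 → 43.8901 [stop]  node(4,1) S=69.2903 payoff=22.6497 vs cont=26.4274 → 26.4274 [wait]  node(4,2) S=99.9200 payoff=0.0000 vs cont=11.6189 → 11.6189 [wait]  node(4,3) S=144.0895 payoff=0.0000 vs cont=3.1488 → 3.1488 [wait]  node(4,4) S=207.7839 payoff=0.0000 vs cont=0.3812 → 0.3812 [wait]  ⇒ S*(4)=48.0499
t_3: node(3,0) S=57.7009 payoff=34.2391 vs cont=35.4997 → 35.4997 [wait]  node(3,1) S=83.2075 payoff=8.7325 vs cont=19.4196 → 19.4196 [wait]  node(3,2) S=119.9892 payoff=0.0000 vs cont=7.6454 → 7.6454 [wait]  node(3,3) S=173.0303 payoff=0.0000 vs cont=1.8569 → 1.8569 [wait]  ⇒ S*(3)=-
t_2: node(2,0) S=69.2903 payoff=22.6497 vs cont=27.8225 → 27.8225 [wait]  node(2,1) S=99.9200 payoff=0.0000 vs cont=13.8635 → 13.8635 [wait]  node(2,2) S=144.0895 payoff=0.0000 vs cont=4.9328 → 4.9328 [wait]  ⇒ S*(2)=-
t_1: node(1,0) S=83.2075 payoff=8.7325 vs cont=21.1878 → 21.1878 [wait]  node(1,1) S=119.9892 payoff=0.0000 vs cont=9.6578 → 9.6578 [wait]  ⇒ S*(1)=-
t_0: node(0,0) S=99.9200 payoff=0.0000 vs cont=15.7254 → 15.7254 [wait]  ⇒ S*(0)=-

price = 15.7254
boundary = - - - - 48.0499 40.0132 48.0499 57.7009 69.2903
tree:
15.7254
21.1878 9.6578
27.8225 13.8635 4.9328
35.4997 19.4196 7.6454 1.8569
43.8901 26.4274 11.6189 3.1488 0.3812
51.9268 34.7524 17.2338 5.2828 0.7131 0.0000
58.6194 43.8901 24.7867 8.7457 1.3340 0.0000 0.0000
64.1925 51.9268 34.2391 14.2341 2.4954 0.0000 0.0000 0.0000
68.8335 58.6194 43.8901 22.6497 4.6681 0.0000 0.0000 0.0000 0.0000
72.6983 64.1925 51.9268 34.2391 8.7325 0.0000 0.0000 0.0000 0.0000 0.0000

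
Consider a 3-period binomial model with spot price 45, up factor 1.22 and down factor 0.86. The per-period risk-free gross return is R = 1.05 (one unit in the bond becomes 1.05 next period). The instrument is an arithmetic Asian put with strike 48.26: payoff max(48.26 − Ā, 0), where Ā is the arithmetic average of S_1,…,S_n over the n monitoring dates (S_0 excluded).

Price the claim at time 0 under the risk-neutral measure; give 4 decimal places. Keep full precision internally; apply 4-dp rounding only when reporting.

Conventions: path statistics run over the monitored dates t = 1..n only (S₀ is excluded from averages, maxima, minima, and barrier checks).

price = 3.1671

Risk-neutral up-probability p* = (R−d)/(u−d) = (1.05−0.86)/(1.22−0.86) = 0.5278; the claim prices as the p*-weighted sum of path payoffs discounted by R^3.
Enumerate all 2^3 = 8 price paths (U = up ×1.22, D = down ×0.86); each path with k up-moves has probability p*^k·(1−p*)^(3−k).
DDD: Ā=33.5348, payoff=14.7252, prob=0.105303
UDD: Ā=47.5727, payoff=0.6873, prob=0.117691
DUD: Ā=42.1727, payoff=6.0873, prob=0.117691
UUD: Ā=59.8264, payoff=0.0000, prob=0.131537
DDU: Ā=37.5287, payoff=10.7313, prob=0.117691
UDU: Ā=53.2384, payoff=0.0000, prob=0.131537
DUU: Ā=47.8384, payoff=0.4216, prob=0.131537
UUU: Ā=67.8637, payoff=0.0000, prob=0.147012
Price = Σ prob·payoff / R^3 = 3.666357 / 1.157625 = 3.1671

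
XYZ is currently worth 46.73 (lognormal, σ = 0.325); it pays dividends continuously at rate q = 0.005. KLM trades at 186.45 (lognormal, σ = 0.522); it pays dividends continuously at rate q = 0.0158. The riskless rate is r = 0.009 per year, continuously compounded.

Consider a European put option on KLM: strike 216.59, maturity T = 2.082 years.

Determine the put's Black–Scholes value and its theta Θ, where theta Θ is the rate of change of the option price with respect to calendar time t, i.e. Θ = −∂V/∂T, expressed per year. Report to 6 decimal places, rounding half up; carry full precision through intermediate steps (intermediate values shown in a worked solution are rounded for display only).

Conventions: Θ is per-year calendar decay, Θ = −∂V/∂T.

σ√T = 0.522·√2.082 = 0.753201
d₁ = (ln(S/K) + (r−q+σ²/2)T) / (σ√T) = (ln(186.45/216.59) + (0.009−0.0158+0.522²/2)·2.082) / 0.753201 = (-0.149843 + 0.269498) / 0.753201 = 0.158862
d₂ = d₁ − σ√T = 0.158862 − 0.753201 = -0.594339
e^{−rT} = 0.981436
e^{−qT} = 0.967640
N(−d₁) = 0.436889,  N(−d₂) = 0.723857
Put price V = K·e^{−rT}·N(−d₂) − S·e^{−qT}·N(−d₁) = 153.869838 − 78.821888 = 75.047950
φ(d₁) = (1/√(2π))·e^{−d₁²/2} = 0.393940
Θ = −S·e^{−qT}·φ(d₁)·σ/(2√T) − q·S·e^{−qT}·N(−d₁) + r·K·e^{−rT}·N(−d₂) = −12.856005 − 1.245386 + 1.384829 = -12.716562

price = 75.047950
Θ = -12.716562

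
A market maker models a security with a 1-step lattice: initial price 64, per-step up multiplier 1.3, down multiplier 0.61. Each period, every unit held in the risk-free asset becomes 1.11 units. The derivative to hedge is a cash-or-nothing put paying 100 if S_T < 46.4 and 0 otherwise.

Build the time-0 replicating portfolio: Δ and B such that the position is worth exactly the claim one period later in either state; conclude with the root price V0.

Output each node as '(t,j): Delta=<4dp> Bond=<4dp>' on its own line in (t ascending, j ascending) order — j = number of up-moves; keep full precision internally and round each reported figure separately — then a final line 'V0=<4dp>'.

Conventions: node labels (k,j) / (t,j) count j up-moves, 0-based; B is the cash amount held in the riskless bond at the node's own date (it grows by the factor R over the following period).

(0,0): Delta=-2.2645 Bond=169.7350
V0=24.8074

Since d<R<u, set p* = (R−d)/(u−d) = 0.7246; price each node as the discounted p*-expectation of its children.
At maturity the claim pays: V(1,0)=100.0000, V(1,1)=0.0000
Node (0,0) S=64.0000: V=(p*·0.0000+(1−p*)·100.0000)/1.11=24.8074; Δ=(0.0000−100.0000)/(83.2000−39.0400)=-2.2645; B=V−Δ·S=169.7350
Sanity check at the root: Δ(0,0)·S0 + B(0,0) reproduces V0 = 24.8074.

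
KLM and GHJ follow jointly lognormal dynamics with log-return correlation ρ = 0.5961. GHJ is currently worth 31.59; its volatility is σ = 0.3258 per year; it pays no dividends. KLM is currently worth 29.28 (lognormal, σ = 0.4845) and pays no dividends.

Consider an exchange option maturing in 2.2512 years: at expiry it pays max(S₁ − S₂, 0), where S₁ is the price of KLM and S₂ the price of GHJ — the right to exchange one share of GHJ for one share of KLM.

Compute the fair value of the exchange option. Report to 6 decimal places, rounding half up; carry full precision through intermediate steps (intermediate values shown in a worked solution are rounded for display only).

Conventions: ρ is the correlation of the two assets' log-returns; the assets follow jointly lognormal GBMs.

σ_eff = √(σ₁² + σ₂² − 2ρσ₁σ₂) = √(0.4845² + 0.3258² − 2·0.5961·0.4845·0.3258) = 0.390765
d₁ = (ln(S₁/S₂) + (q₂ − q₁ + σ_eff²/2)T) / (σ_eff√T) = (ln(29.28/31.59) + (0.0 − 0.0 + 0.076349)·2.2512) / 0.586303 = 0.163635
d₂ = d₁ − σ_eff√T = 0.163635 − 0.586303 = -0.422668
N(d₁) = 0.564991,  N(d₂) = 0.336269
V = S₁·e^{−q₁T}·N(d₁) − S₂·e^{−q₂T}·N(d₂) = 16.542931 − 10.622729 = 5.920202
Key observation: pricing in GHJ-units makes this a unit-strike call on the ratio S₁/S₂ — the risk-free rate cancels and cannot affect the value.

exchange price = 5.920202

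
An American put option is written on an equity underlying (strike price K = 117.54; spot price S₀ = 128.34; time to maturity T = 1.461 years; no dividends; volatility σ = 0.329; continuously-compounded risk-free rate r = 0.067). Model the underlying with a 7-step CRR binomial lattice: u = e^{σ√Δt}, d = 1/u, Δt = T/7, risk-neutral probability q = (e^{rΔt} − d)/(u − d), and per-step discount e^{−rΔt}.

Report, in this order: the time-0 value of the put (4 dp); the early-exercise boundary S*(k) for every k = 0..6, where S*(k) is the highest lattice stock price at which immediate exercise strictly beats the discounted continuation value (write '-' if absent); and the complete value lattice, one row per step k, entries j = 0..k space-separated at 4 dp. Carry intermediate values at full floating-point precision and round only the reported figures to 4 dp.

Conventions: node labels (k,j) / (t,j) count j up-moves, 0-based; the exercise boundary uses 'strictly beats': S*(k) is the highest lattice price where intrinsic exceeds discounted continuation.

Δt=0.20871, u=1.16219, d=0.86045, q=0.50916, disc=e^(-rΔt)=0.98611
k=7 terminal: V=max(K-S,0) → 72.7246 57.0087 35.7815 7.1104 0.0000 0.0000 0.0000 0.0000
k=6: j=0 S=52.0839 intr=65.4561 cont=63.8239 V=65.4561[EX]; j=1 S=70.3487 intr=47.1913 cont=45.5590 V=47.1913[EX]; j=2 S=95.0187 intr=22.5213 cont=20.8891 V=22.5213[EX]; j=3 S=128.3400 intr=0.0000 cont=3.4416 V=3.4416[hold]; j=4 S=173.3464 intr=0.0000 cont=0.0000 V=0.0000[hold]; j=5 S=234.1357 intr=0.0000 cont=0.0000 V=0.0000[hold]; j=6 S=316.2427 intr=0.0000 cont=0.0000 V=0.0000[hold]  S*(6)=95.0187
k=5: j=0 S=60.5313 intr=57.0087 cont=55.3765 V=57.0087[EX]; j=1 S=81.7585 intr=35.7815 cont=34.1493 V=35.7815[EX]; j=2 S=110.4296 intr=7.1104 cont=12.6287 V=12.6287[hold]; j=3 S=149.1552 intr=0.0000 cont=1.6658 V=1.6658[hold]; j=4 S=201.4611 intr=0.0000 cont=0.0000 V=0.0000[hold]; j=5 S=272.1098 intr=0.0000 cont=0.0000 V=0.0000[hold]  S*(5)=81.7585
k=4: j=0 S=70.3487 intr=47.1913 cont=45.5590 V=47.1913[EX]; j=1 S=95.0187 intr=22.5213 cont=23.6598 V=23.6598[hold]; j=2 S=128.3400 intr=0.0000 cont=6.9489 V=6.9489[hold]; j=3 S=173.3464 intr=0.0000 cont=0.8063 V=0.8063[hold]; j=4 S=234.1357 intr=0.0000 cont=0.0000 V=0.0000[hold]  S*(4)=70.3487
k=3: j=0 S=81.7585 intr=35.7815 cont=34.7209 V=35.7815[EX]; j=1 S=110.4296 intr=7.1104 cont=14.9408 V=14.9408[hold]; j=2 S=149.1552 intr=0.0000 cont=3.7683 V=3.7683[hold]; j=3 S=201.4611 intr=0.0000 cont=0.3903 V=0.3903[hold]  S*(3)=81.7585
k=2: j=0 S=95.0187 intr=22.5213 cont=24.8207 V=24.8207[hold]; j=1 S=128.3400 intr=0.0000 cont=9.1237 V=9.1237[hold]; j=2 S=173.3464 intr=0.0000 cont=2.0199 V=2.0199[hold]  S*(2)=-
k=1: j=0 S=110.4296 intr=7.1104 cont=16.5946 V=16.5946[hold]; j=1 S=149.1552 intr=0.0000 cont=5.4302 V=5.4302[hold]  S*(1)=-
k=0: j=0 S=128.3400 intr=0.0000 cont=10.7586 V=10.7586[hold]  S*(0)=-

price = 10.7586
boundary = - - - 81.7585 70.3487 81.7585 95.0187
tree:
10.7586
16.5946 5.4302
24.8207 9.1237 2.0199
35.7815 14.9408 3.7683 0.3903
47.1913 23.6598 6.9489 0.8063 0.0000
57.0087 35.7815 12.6287 1.6658 0.0000 0.0000
65.4561 47.1913 22.5213 3.4416 0.0000 0.0000 0.0000
72.7246 57.0087 35.7815 7.1104 0.0000 0.0000 0.0000 0.0000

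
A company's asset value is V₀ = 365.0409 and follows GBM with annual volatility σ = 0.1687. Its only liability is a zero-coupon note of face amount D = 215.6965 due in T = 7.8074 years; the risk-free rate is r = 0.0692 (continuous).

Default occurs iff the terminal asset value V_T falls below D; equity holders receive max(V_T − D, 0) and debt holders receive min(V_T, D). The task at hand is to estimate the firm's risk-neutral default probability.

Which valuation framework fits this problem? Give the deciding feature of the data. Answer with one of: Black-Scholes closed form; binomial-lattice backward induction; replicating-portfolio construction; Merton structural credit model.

Key observation: a levered firm with one bullet debt due at 7.8074 years is the canonical structural-credit setup: equity is a call on the firm's assets struck at the face value.

framework: Merton structural credit model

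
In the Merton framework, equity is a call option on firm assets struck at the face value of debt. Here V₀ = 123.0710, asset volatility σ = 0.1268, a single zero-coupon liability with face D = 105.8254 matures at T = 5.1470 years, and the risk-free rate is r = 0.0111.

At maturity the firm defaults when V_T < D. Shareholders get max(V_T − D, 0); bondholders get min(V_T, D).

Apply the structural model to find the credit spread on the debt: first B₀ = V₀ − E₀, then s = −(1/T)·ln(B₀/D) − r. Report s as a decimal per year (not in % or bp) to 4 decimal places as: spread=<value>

spread=0.0087

Apply the equity-as-call identities (strike 105.8254, horizon 5.1470 years):
d₁ = [ln(V₀/D) + (r + σ²/2)T] / (σ√T)
   = [ln(123.0710/105.8254) + (0.0111 + 0.5·0.1268²)·5.1470] / (0.1268·√5.1470)
   = [0.150971 + 0.098509] / 0.287671 = 0.867240
d₂ = d₁ − σ√T = 0.867240 − 0.287671 = 0.579569
N(d₁) = 0.807095,  N(d₂) = 0.718897,  e^(−rT) = 0.944470
E₀ = V₀·N(d₁) − D·e^(−rT)·N(d₂)
   = 123.0710·0.807095 − 105.8254·0.944470·0.718897 = 27.476977
B₀ = V₀ − E₀ = 123.0710 − 27.476977 = 95.594023
spread = −(1/T)·ln(B₀/D) − r = −(1/5.1470)·ln(95.594023/105.8254) − 0.0111 = 0.00865525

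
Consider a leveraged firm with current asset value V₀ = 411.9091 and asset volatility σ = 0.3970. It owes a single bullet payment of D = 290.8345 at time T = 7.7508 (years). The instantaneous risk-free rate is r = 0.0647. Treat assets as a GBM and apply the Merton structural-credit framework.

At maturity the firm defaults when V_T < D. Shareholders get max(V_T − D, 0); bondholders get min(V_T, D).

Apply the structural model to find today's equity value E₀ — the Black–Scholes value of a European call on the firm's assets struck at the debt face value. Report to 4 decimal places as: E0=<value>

Work the structural quantities from V₀ = 411.9091 against face 290.8345:
d₁ = [ln(V₀/D) + (r + σ²/2)T] / (σ√T)
   = [ln(411.9091/290.8345) + (0.0647 + 0.5·0.3970²)·7.7508] / (0.3970·√7.7508)
   = [0.348048 + 1.112275] / 1.105258 = 1.321250
d₂ = d₁ − σ√T = 1.321250 − 1.105258 = 0.215992
N(d₁) = 0.906791,  N(d₂) = 0.585503,  e^(−rT) = 0.605636
E₀ = V₀·N(d₁) − D·e^(−rT)·N(d₂)
   = 411.9091·0.906791 − 290.8345·0.605636·0.585503 = 270.385136

E0=270.3851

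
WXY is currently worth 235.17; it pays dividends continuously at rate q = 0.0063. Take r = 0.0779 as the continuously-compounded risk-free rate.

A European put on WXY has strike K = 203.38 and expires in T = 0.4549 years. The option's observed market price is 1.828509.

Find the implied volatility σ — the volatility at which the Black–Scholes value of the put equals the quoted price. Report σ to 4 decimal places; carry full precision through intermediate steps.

At σ = 0.2214 the Black–Scholes value reproduces the quote:
σ√T = 0.2214·√0.4549 = 0.149326
d₁ = (ln(S/K) + (r−q+σ²/2)T) / (σ√T) = (ln(235.17/203.38) + (0.0779−0.0063+0.2214²/2)·0.4549) / 0.149326 = (0.145233 + 0.043720) / 0.149326 = 1.265368
d₂ = d₁ − σ√T = 1.265368 − 0.149326 = 1.116042
e^{−rT} = 0.965184
e^{−qT} = 0.997138
N(−d₁) = 0.102870,  N(−d₂) = 0.132202
V = K·e^{−rT}·N(−d₂) − S·e^{−qT}·N(−d₁) = 25.951129 − 24.122620 = 1.828509 (the quoted price), and the Black–Scholes price is strictly increasing in σ, so σ is unique

sigma = 0.2214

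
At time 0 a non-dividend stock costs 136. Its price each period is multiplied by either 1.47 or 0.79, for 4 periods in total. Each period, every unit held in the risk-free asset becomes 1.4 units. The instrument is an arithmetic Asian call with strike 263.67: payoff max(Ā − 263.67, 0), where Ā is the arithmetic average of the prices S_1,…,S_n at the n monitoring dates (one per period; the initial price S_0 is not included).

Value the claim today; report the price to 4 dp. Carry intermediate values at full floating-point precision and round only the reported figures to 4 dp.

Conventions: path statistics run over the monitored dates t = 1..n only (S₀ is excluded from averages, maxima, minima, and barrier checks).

With p* = (R−d)/(u−d) = 0.8971, sum probability × payoff across the paths and divide by R^4.
Enumerate all 2^4 = 16 price paths (U = up ×1.47, D = down ×0.79); each path with k up-moves has probability p*^k·(1−p*)^(4−k).
DDDD: Ā=78.0858, payoff=0.0000, prob=0.000112
UDDD: Ā=145.2988, payoff=0.0000, prob=0.000979
DUDD: Ā=122.1788, payoff=0.0000, prob=0.000979
UUDD: Ā=227.3454, payoff=0.0000, prob=0.008527
DDUD: Ā=103.9140, payoff=0.0000, prob=0.000979
UDUD: Ā=193.3590, payoff=0.0000, prob=0.008527
DUUD: Ā=170.2390, payoff=0.0000, prob=0.008527
UUUD: Ā=316.7738, payoff=53.1038, prob=0.074311
DDDU: Ā=89.4848, payoff=0.0000, prob=0.000979
UDDU: Ā=166.5097, payoff=0.0000, prob=0.008527
DUDU: Ā=143.3897, payoff=0.0000, prob=0.008527
UUDU: Ā=266.8138, payoff=3.1438, prob=0.074311
DDUU: Ā=125.1249, payoff=0.0000, prob=0.008527
UDUU: Ā=232.8274, payoff=0.0000, prob=0.074311
DUUU: Ā=209.7074, payoff=0.0000, prob=0.074311
UUUU: Ā=390.2150, payoff=126.5450, prob=0.647565
Price = Σ prob·payoff / R^4 = 86.125976 / 3.841600 = 22.4193

price = 22.4193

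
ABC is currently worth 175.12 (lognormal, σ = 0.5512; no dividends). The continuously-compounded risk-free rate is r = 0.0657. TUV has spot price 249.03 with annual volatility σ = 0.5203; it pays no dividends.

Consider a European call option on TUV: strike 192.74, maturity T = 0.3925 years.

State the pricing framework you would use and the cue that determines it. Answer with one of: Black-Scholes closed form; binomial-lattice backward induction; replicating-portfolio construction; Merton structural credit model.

Key observation: a European claim on TUV (strike 192.74) — a lognormal (GBM) underlying with constant rate and volatility — has an exact closed-form value; no lattice or capital structure is involved.

framework: Black-Scholes closed form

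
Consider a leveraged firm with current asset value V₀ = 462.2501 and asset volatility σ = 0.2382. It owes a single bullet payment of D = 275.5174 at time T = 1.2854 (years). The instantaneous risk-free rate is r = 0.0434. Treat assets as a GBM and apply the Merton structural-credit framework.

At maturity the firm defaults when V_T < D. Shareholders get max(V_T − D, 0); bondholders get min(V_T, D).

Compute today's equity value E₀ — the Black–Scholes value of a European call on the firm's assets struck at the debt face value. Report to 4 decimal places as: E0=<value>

E0=202.2472

With assets at 462.2501 and a single debt payment of 275.5174 at 1.2854 years:
d₁ = [ln(V₀/D) + (r + σ²/2)T] / (σ√T)
   = [ln(462.2501/275.5174) + (0.0434 + 0.5·0.2382²)·1.2854] / (0.2382·√1.2854)
   = [0.517455 + 0.092253] / 0.270060 = 2.257673
d₂ = d₁ − σ√T = 2.257673 − 0.270060 = 1.987612
N(d₁) = 0.988017,  N(d₂) = 0.976573,  e^(−rT) = 0.945741
E₀ = V₀·N(d₁) − D·e^(−rT)·N(d₂)
   = 462.2501·0.988017 − 275.5174·0.945741·0.976573 = 202.247200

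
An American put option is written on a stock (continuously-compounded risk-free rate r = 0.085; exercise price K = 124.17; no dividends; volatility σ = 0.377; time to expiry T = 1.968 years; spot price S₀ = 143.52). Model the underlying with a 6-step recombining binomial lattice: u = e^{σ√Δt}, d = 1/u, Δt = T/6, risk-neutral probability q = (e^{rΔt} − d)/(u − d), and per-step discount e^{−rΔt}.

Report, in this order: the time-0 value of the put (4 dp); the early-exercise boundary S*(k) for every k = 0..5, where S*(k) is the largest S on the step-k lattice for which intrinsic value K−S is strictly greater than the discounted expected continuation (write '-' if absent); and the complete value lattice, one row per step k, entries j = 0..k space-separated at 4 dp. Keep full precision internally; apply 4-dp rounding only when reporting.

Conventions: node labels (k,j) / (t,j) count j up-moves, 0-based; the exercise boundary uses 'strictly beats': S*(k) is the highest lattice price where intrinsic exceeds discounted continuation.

Δt=0.32800, u=1.24099, d=0.80581, q=0.51120, disc=e^(-rΔt)=0.97251
k=6 terminal: V=max(K-S,0) → 84.8789 63.6591 30.9792 0.0000 0.0000 0.0000 0.0000
k=5: j=0 S=48.7600 intr=75.4100 cont=71.9959 V=75.4100[EX]; j=1 S=75.0937 intr=49.0763 cont=45.6623 V=49.0763[EX]; j=2 S=115.6492 intr=8.5208 cont=14.7264 V=14.7264[hold]; j=3 S=178.1075 intr=0.0000 cont=0.0000 V=0.0000[hold]; j=4 S=274.2973 intr=0.0000 cont=0.0000 V=0.0000[hold]; j=5 S=422.4361 intr=0.0000 cont=0.0000 V=0.0000[hold]  S*(5)=75.0937
k=4: j=0 S=60.5109 intr=63.6591 cont=60.2451 V=63.6591[EX]; j=1 S=93.1908 intr=30.9792 cont=30.6502 V=30.9792[EX]; j=2 S=143.5200 intr=0.0000 cont=7.0004 V=7.0004[hold]; j=3 S=221.0303 intr=0.0000 cont=0.0000 V=0.0000[hold]; j=4 S=340.4014 intr=0.0000 cont=0.0000 V=0.0000[hold]  S*(4)=93.1908
k=3: j=0 S=75.0937 intr=49.0763 cont=45.6623 V=49.0763[EX]; j=1 S=115.6492 intr=8.5208 cont=18.2066 V=18.2066[hold]; j=2 S=178.1075 intr=0.0000 cont=3.3277 V=3.3277[hold]; j=3 S=274.2973 intr=0.0000 cont=0.0000 V=0.0000[hold]  S*(3)=75.0937
k=2: j=0 S=93.1908 intr=30.9792 cont=32.3804 V=32.3804[hold]; j=1 S=143.5200 intr=0.0000 cont=10.3091 V=10.3091[hold]; j=2 S=221.0303 intr=0.0000 cont=1.5819 V=1.5819[hold]  S*(2)=-
k=1: j=0 S=115.6492 intr=8.5208 cont=20.5176 V=20.5176[hold]; j=1 S=178.1075 intr=0.0000 cont=5.6870 V=5.6870[hold]  S*(1)=-
k=0: j=0 S=143.5200 intr=0.0000 cont=12.5806 V=12.5806[hold]  S*(0)=-

price = 12.5806
boundary = - - - 75.0937 93.1908 75.0937
tree:
12.5806
20.5176 5.6870
32.3804 10.3091 1.5819
49.0763 18.2066 3.3277 0.0000
63.6591 30.9792 7.0004 0.0000 0.0000
75.4100 49.0763 14.7264 0.0000 0.0000 0.0000
84.8789 63.6591 30.9792 0.0000 0.0000 0.0000 0.0000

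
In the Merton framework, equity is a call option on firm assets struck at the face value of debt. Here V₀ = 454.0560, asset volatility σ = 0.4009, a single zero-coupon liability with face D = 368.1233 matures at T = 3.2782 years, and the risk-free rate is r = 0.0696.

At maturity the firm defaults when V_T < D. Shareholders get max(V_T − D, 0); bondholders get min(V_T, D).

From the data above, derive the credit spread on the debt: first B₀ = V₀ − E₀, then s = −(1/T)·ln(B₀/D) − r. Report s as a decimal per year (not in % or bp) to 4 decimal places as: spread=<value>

spread=0.0483

Equity is a call on the firm's assets struck at D = 368.1233:
d₁ = [ln(V₀/D) + (r + σ²/2)T] / (σ√T)
   = [ln(454.0560/368.1233) + (0.0696 + 0.5·0.4009²)·3.2782] / (0.4009·√3.2782)
   = [0.209803 + 0.491600] / 0.725862 = 0.966304
d₂ = d₁ − σ√T = 0.966304 − 0.725862 = 0.240442
N(d₁) = 0.833054,  N(d₂) = 0.595006,  e^(−rT) = 0.795995
E₀ = V₀·N(d₁) − D·e^(−rT)·N(d₂)
   = 454.0560·0.833054 − 368.1233·0.795995·0.595006 = 203.901879
B₀ = V₀ − E₀ = 454.0560 − 203.901879 = 250.154121
spread = −(1/T)·ln(B₀/D) − r = −(1/3.2782)·ln(250.154121/368.1233) − 0.0696 = 0.04825148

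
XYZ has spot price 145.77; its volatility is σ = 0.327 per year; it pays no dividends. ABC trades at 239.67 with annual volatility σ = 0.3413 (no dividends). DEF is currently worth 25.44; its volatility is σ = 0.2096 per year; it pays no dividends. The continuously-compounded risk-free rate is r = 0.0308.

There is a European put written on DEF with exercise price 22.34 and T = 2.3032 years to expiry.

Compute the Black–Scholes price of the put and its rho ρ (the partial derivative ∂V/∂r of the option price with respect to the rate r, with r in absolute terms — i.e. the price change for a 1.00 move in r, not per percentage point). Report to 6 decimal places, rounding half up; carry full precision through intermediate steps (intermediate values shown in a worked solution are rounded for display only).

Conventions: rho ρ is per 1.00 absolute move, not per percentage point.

price = 1.164381
ρ = -15.255893

σ√T = 0.2096·√2.3032 = 0.318095
d₁ = (ln(S/K) + (r+σ²/2)T) / (σ√T) = (ln(25.44/22.34) + (0.0308+0.2096²/2)·2.3032) / 0.318095 = (0.129944 + 0.121531) / 0.318095 = 0.790565
d₂ = d₁ − σ√T = 0.790565 − 0.318095 = 0.472469
e^{−rT} = 0.931519
N(−d₁) = 0.214599,  N(−d₂) = 0.318296
Put price V = K·e^{−rT}·N(−d₂) − S·N(−d₁) = 6.623781 − 5.459400 = 1.164381
ρ = −K·T·e^{−rT}·N(−d₂) = -15.255893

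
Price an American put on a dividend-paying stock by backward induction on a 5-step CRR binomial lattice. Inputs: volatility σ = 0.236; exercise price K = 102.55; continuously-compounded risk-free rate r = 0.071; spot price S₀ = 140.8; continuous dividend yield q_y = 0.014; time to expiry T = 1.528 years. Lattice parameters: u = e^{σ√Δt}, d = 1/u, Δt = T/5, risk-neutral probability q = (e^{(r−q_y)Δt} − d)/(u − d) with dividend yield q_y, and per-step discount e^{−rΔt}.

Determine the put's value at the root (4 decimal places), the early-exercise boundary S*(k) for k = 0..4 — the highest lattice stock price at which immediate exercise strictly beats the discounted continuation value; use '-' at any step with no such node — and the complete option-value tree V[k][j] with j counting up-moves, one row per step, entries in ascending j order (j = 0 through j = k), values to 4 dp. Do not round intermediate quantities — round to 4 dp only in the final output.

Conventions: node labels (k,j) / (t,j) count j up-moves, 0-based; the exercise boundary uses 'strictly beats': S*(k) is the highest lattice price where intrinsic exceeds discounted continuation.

params: Δt=0.30560 u=1.13936 d=0.87769 q=0.53458 e^(-rΔt)=0.97854
t_5 payoffs: 29.2161 7.3528 0.0000 0.0000 0.0000 0.0000
t_4: node(4,0) S=83.5535 payoff=18.9965 vs cont=17.1521 → 18.9965 [stop]  node(4,1) S=108.4635 payoff=0.0000 vs cont=3.3487 → 3.3487 [wait]  node(4,2) S=140.8000 payoff=0.0000 vs cont=0.0000 → 0.0000 [wait]  node(4,3) S=182.7771 payoff=0.0000 vs cont=0.0000 → 0.0000 [wait]  node(4,4) S=237.2689 payoff=0.0000 vs cont=0.0000 → 0.0000 [wait]  ⇒ S*(4)=83.5535
t_3: node(3,0) S=95.1972 payoff=7.3528 vs cont=10.4033 → 10.4033 [wait]  node(3,1) S=123.5786 payoff=0.0000 vs cont=1.5251 → 1.5251 [wait]  node(3,2) S=160.4214 payoff=0.0000 vs cont=0.0000 → 0.0000 [wait]  node(3,3) S=208.2482 payoff=0.0000 vs cont=0.0000 → 0.0000 [wait]  ⇒ S*(3)=-
t_2: node(2,0) S=108.4635 payoff=0.0000 vs cont=5.5357 → 5.5357 [wait]  node(2,1) S=140.8000 payoff=0.0000 vs cont=0.6946 → 0.6946 [wait]  node(2,2) S=182.7771 payoff=0.0000 vs cont=0.0000 → 0.0000 [wait]  ⇒ S*(2)=-
t_1: node(1,0) S=123.5786 payoff=0.0000 vs cont=2.8844 → 2.8844 [wait]  node(1,1) S=160.4214 payoff=0.0000 vs cont=0.3163 → 0.3163 [wait]  ⇒ S*(1)=-
t_0: node(0,0) S=140.8000 payoff=0.0000 vs cont=1.4791 → 1.4791 [wait]  ⇒ S*(0)=-

price = 1.4791
boundary = - - - - 83.5535
tree:
1.4791
2.8844 0.3163
5.5357 0.6946 0.0000
10.4033 1.5251 0.0000 0.0000
18.9965 3.3487 0.0000 0.0000 0.0000
29.2161 7.3528 0.0000 0.0000 0.0000 0.0000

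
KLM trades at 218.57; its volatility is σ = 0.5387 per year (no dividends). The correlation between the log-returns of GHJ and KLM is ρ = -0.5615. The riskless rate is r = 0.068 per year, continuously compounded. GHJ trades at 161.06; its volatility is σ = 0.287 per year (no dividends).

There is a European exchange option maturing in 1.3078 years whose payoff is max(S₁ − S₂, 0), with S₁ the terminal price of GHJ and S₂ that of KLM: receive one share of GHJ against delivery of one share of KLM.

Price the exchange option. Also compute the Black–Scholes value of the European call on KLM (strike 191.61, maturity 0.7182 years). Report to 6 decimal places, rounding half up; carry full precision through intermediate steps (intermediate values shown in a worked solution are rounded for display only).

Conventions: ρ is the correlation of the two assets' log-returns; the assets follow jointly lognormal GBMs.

σ_eff = √(σ₁² + σ₂² − 2ρσ₁σ₂) = √(0.287² + 0.5387² − 2·-0.5615·0.287·0.5387) = 0.739047
d₁ = (ln(S₁/S₂) + (q₂ − q₁ + σ_eff²/2)T) / (σ_eff√T) = (ln(161.06/218.57) + (0.0 − 0.0 + 0.273095)·1.3078) / 0.845167 = 0.061319
d₂ = d₁ − σ_eff√T = 0.061319 − 0.845167 = -0.783849
N(d₁) = 0.524447,  N(d₂) = 0.216564
V = S₁·e^{−q₁T}·N(d₁) − S₂·e^{−q₂T}·N(d₂) = 84.467473 − 47.334495 = 37.132978
[vanilla: KLM call K=191.61]
σ√T = 0.5387·√0.7182 = 0.456530
d₁ = (ln(S/K) + (r+σ²/2)T) / (σ√T) = (ln(218.57/191.61) + (0.068+0.5387²/2)·0.7182) / 0.456530 = (0.131644 + 0.153048) / 0.456530 = 0.623599
d₂ = d₁ − σ√T = 0.623599 − 0.456530 = 0.167069
e^{−rT} = 0.952336
N(d₁) = 0.733555,  N(d₂) = 0.566342
price = S·N(d₁) − K·e^{−rT}·N(d₂) = 160.333007 − 103.344414 = 56.988593

exchange price = 37.132978
price(KLM call K=191.61) = 56.988593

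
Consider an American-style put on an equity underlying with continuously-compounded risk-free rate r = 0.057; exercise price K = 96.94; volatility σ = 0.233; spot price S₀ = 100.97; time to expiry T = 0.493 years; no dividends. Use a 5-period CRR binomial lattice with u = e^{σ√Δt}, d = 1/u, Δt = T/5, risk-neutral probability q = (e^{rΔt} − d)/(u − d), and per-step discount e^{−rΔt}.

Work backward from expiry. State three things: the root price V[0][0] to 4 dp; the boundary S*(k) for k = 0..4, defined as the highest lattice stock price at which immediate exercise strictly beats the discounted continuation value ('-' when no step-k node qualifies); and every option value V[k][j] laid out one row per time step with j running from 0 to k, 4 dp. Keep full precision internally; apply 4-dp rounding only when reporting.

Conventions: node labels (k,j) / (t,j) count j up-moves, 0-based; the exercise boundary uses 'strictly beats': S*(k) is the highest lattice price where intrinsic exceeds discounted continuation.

Δt=0.09860, u=1.07591, d=0.92945, q=0.52020, disc=e^(-rΔt)=0.99440
k=5 terminal: V=max(K-S,0) → 26.9042 15.8684 3.0935 0.0000 0.0000 0.0000
k=4: j=0 S=75.3519 intr=21.5881 cont=21.0448 V=21.5881[EX]; j=1 S=87.2255 intr=9.7145 cont=9.1712 V=9.7145[EX]; j=2 S=100.9700 intr=0.0000 cont=1.4760 V=1.4760[hold]; j=3 S=116.8803 intr=0.0000 cont=0.0000 V=0.0000[hold]; j=4 S=135.2977 intr=0.0000 cont=0.0000 V=0.0000[hold]  S*(4)=87.2255
k=3: j=0 S=81.0716 intr=15.8684 cont=15.3251 V=15.8684[EX]; j=1 S=93.8465 intr=3.0935 cont=5.3984 V=5.3984[hold]; j=2 S=108.6343 intr=0.0000 cont=0.7042 V=0.7042[hold]; j=3 S=125.7523 intr=0.0000 cont=0.0000 V=0.0000[hold]  S*(3)=81.0716
k=2: j=0 S=87.2255 intr=9.7145 cont=10.3635 V=10.3635[hold]; j=1 S=100.9700 intr=0.0000 cont=2.9399 V=2.9399[hold]; j=2 S=116.8803 intr=0.0000 cont=0.3360 V=0.3360[hold]  S*(2)=-
k=1: j=0 S=93.8465 intr=3.0935 cont=6.4653 V=6.4653[hold]; j=1 S=108.6343 intr=0.0000 cont=1.5765 V=1.5765[hold]  S*(1)=-
k=0: j=0 S=100.9700 intr=0.0000 cont=3.9002 V=3.9002[hold]  S*(0)=-

price = 3.9002
boundary = - - - 81.0716 87.2255
tree:
3.9002
6.4653 1.5765
10.3635 2.9399 0.3360
15.8684 5.3984 0.7042 0.0000
21.5881 9.7145 1.4760 0.0000 0.0000
26.9042 15.8684 3.0935 0.0000 0.0000 0.0000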